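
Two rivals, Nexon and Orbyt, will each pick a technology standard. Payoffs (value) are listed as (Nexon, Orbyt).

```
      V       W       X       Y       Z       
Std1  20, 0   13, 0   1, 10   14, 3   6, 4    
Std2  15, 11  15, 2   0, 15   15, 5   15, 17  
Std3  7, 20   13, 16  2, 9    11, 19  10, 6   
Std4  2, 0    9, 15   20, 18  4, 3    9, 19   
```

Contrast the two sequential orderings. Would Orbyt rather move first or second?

If Nexon leads: Orbyt's best replies are Std1→X, Std2→Z, Std3→V, Std4→Z; Nexon's induced payoffs 1, 15, 7, 9; outcome (Std2, Z), payoffs (15, 17).
If Orbyt leads: Nexon's best replies are V→Std1, W→Std2, X→Std4, Y→Std2, Z→Std2; Orbyt's induced payoffs 0, 2, 18, 5, 17; outcome (Std4, X), payoffs (20, 18).
Orbyt gets 18 moving first and 17 moving second, so Orbyt prefers to move first.

first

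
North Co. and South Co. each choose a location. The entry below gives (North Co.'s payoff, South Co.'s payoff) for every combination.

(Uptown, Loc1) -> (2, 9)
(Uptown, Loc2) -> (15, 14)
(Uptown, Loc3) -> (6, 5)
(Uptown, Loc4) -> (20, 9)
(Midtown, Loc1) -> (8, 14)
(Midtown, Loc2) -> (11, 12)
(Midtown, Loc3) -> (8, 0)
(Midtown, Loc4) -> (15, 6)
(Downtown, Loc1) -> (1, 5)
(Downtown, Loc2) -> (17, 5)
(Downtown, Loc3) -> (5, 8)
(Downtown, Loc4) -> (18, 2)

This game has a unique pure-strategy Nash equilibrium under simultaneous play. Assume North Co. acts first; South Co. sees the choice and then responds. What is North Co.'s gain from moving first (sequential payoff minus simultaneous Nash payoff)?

7

South Co. best-responds to each possible North Co. move:
- Uptown: South Co. compares 9, 14, 5, 9 and picks Loc2; North Co. would get 15.
- Midtown: South Co. compares 14, 12, 0, 6 and picks Loc1; North Co. would get 8.
- Downtown: South Co. compares 5, 5, 8, 2 and picks Loc3; North Co. would get 5.
Among 15, 8, 5, the best is 15 at Uptown. Subgame-perfect outcome: (Uptown, Loc2) with payoffs (15, 14).
Under simultaneous play:
North Co.'s best replies: Loc1→Midtown; Loc2→Downtown; Loc3→Midtown; Loc4→Uptown.
South Co.'s best replies: Uptown→Loc2; Midtown→Loc1; Downtown→Loc3.
Only (Midtown, Loc1) has each player best-responding; Nash payoffs (8, 14).
North Co.'s commitment gain: 15 − 8 = 7.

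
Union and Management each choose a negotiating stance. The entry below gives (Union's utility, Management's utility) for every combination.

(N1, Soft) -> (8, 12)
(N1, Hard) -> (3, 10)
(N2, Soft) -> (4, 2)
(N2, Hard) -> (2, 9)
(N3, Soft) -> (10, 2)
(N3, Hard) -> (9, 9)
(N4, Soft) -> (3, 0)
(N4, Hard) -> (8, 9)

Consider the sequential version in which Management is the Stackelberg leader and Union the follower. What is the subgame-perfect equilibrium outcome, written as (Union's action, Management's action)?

(N3, Hard)

Work backward from Union's decision.
- Soft → Union plays N3 (best of 8, 4, 10, 3); Management gets 2.
- Hard → Union plays N3 (best of 3, 2, 9, 8); Management gets 9.
Management's induced payoffs are 2, 9, so Management commits to Hard. Subgame-perfect outcome: (N3, Hard) with payoffs (9, 9).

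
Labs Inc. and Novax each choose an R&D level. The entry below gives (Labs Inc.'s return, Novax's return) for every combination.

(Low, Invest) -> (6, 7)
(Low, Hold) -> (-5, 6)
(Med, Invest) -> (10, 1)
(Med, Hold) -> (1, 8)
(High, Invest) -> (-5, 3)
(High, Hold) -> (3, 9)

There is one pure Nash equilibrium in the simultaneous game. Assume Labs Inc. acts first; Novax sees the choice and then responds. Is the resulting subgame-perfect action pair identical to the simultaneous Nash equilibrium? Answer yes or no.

no

Backward induction with Labs Inc. moving first.
- Low: BR = Invest, leader payoff 6.
- Med: BR = Hold, leader payoff 1.
- High: BR = Hold, leader payoff 3.
Labs Inc.'s induced payoffs are 6, 1, 3, so Labs Inc. commits to Low. Subgame-perfect outcome: (Low, Invest) with payoffs (6, 7).
Under simultaneous play:
Labs Inc.'s best replies: Invest→Med; Hold→High.
Novax's best replies: Low→Invest; Med→Hold; High→Hold.
Only (High, Hold) has each player best-responding; Nash payoffs (3, 9).
Sequential outcome (Low, Invest) differs from the Nash profile (High, Hold).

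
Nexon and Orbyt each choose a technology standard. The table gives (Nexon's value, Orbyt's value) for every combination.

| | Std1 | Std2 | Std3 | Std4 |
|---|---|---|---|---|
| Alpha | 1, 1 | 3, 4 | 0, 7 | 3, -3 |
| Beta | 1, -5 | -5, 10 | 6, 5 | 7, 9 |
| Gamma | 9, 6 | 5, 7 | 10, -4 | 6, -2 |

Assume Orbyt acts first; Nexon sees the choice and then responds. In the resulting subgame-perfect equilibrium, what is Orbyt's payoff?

9

Nexon best-responds to each possible Orbyt move:
- Std1: Nexon compares 1, 1, 9 and picks Gamma; Orbyt would get 6.
- Std2: Nexon compares 3, -5, 5 and picks Gamma; Orbyt would get 7.
- Std3: Nexon compares 0, 6, 10 and picks Gamma; Orbyt would get -4.
- Std4: Nexon compares 3, 7, 6 and picks Beta; Orbyt would get 9.
Orbyt's induced payoffs are 6, 7, -4, 9, so Orbyt commits to Std4. Subgame-perfect outcome: (Beta, Std4) with payoffs (7, 9).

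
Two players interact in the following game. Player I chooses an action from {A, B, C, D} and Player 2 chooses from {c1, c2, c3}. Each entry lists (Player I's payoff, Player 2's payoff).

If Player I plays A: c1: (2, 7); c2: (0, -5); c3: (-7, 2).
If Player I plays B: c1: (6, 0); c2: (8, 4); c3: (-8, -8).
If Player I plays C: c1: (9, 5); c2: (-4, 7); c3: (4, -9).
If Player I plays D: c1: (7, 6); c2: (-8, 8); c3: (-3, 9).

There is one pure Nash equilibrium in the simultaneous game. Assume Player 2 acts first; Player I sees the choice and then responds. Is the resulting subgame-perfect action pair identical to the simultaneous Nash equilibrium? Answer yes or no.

Solve by backward induction (Player 2 leads).
- c1 → Player I plays C (best of 2, 6, 9, 7); Player 2 gets 5.
- c2 → Player I plays B (best of 0, 8, -4, -8); Player 2 gets 4.
- c3 → Player I plays C (best of -7, -8, 4, -3); Player 2 gets -9.
Player 2's induced payoffs are 5, 4, -9, so Player 2 commits to c1. Subgame-perfect outcome: (C, c1) with payoffs (9, 5).
Under simultaneous play:
Player I's best replies: c1→C; c2→B; c3→C.
Player 2's best replies: A→c1; B→c2; C→c2; D→c3.
The unique mutual best reply is (B, c2), giving (8, 4).
Sequential outcome (C, c1) differs from the Nash profile (B, c2).

no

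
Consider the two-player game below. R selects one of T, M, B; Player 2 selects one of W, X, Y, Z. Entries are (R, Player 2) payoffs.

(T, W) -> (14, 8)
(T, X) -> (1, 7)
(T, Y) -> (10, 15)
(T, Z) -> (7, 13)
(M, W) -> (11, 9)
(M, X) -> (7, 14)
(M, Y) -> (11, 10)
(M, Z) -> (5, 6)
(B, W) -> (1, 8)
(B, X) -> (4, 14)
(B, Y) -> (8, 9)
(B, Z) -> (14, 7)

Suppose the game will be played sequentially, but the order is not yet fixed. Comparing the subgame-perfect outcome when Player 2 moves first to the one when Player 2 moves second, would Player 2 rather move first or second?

second

If R leads: Player 2's best replies are T→Y, M→X, B→X; R's induced payoffs 10, 7, 4; outcome (T, Y), payoffs (10, 15).
If Player 2 leads: R's best replies are W→T, X→M, Y→M, Z→B; Player 2's induced payoffs 8, 14, 10, 7; outcome (M, X), payoffs (7, 14).
Player 2 gets 14 moving first and 15 moving second, so Player 2 prefers to move second.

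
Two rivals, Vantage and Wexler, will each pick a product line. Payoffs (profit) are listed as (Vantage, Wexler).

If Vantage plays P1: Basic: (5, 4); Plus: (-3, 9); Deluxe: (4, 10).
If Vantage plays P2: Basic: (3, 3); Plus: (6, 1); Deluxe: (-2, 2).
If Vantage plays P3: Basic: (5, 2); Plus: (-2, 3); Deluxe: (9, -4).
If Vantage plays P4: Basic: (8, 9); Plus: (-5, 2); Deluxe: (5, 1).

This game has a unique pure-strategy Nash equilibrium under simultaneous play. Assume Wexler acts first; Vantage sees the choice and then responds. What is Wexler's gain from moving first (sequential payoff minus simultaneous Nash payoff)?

0

Backward induction with Wexler moving first.
- Basic: Vantage compares 5, 3, 5, 8 and picks P4; Wexler would get 9.
- Plus: Vantage compares -3, 6, -2, -5 and picks P2; Wexler would get 1.
- Deluxe: Vantage compares 4, -2, 9, 5 and picks P3; Wexler would get -4.
Wexler's induced payoffs are 9, 1, -4, so Wexler commits to Basic. Subgame-perfect outcome: (P4, Basic) with payoffs (8, 9).
Now find the simultaneous Nash equilibrium.
Vantage's best replies: Basic→P4; Plus→P2; Deluxe→P3.
Wexler's best replies: P1→Deluxe; P2→Basic; P3→Plus; P4→Basic.
Only (P4, Basic) has each player best-responding; Nash payoffs (8, 9).
Wexler's commitment gain: 9 − 9 = 0.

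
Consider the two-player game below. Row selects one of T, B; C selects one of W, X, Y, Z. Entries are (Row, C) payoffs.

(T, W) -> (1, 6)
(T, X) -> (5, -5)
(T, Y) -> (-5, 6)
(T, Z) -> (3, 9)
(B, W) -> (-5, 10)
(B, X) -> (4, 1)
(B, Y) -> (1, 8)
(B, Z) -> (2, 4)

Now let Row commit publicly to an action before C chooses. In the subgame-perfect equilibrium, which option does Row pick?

Work backward from C's decision.
- T: BR = Z, leader payoff 3.
- B: BR = W, leader payoff -5.
Maximizing over 3, -5, Row chooses T. Subgame-perfect outcome: (T, Z) with payoffs (3, 9).

T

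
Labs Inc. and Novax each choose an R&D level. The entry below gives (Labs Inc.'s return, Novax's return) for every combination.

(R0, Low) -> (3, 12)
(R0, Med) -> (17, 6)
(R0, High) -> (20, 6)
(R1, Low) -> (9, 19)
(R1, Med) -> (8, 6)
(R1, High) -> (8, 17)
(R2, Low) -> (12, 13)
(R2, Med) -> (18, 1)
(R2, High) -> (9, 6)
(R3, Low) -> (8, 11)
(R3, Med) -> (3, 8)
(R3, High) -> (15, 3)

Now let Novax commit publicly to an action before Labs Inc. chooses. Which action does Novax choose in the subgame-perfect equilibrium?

Labs Inc. best-responds to each possible Novax move:
- Low → Labs Inc. plays R2 (best of 3, 9, 12, 8); Novax gets 13.
- Med → Labs Inc. plays R2 (best of 17, 8, 18, 3); Novax gets 1.
- High → Labs Inc. plays R0 (best of 20, 8, 9, 15); Novax gets 6.
Novax's induced payoffs are 13, 1, 6, so Novax commits to Low. Subgame-perfect outcome: (R2, Low) with payoffs (12, 13).

Low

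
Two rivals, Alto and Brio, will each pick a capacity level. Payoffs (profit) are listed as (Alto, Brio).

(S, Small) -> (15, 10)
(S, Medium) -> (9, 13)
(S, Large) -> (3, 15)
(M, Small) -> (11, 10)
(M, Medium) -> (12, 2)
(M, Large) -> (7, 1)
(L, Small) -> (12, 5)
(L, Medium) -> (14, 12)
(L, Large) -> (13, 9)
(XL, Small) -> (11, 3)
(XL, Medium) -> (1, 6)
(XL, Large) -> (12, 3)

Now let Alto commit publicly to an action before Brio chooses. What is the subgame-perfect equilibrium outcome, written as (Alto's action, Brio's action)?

Work backward from Brio's decision.
- S → Brio plays Large (best of 10, 13, 15); Alto gets 3.
- M → Brio plays Small (best of 10, 2, 1); Alto gets 11.
- L → Brio plays Medium (best of 5, 12, 9); Alto gets 14.
- XL → Brio plays Medium (best of 3, 6, 3); Alto gets 1.
Among 3, 11, 14, 1, the best is 14 at L. Subgame-perfect outcome: (L, Medium) with payoffs (14, 12).

(L, Medium)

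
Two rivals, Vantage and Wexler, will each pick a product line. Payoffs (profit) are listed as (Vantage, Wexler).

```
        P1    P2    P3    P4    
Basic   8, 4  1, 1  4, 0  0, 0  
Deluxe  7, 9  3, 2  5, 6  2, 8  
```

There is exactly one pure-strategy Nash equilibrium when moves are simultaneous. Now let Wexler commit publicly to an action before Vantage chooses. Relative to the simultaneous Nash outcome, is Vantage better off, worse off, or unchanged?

worse off

Work backward from Vantage's decision.
- P1: Vantage compares 8, 7 and picks Basic; Wexler would get 4.
- P2: Vantage compares 1, 3 and picks Deluxe; Wexler would get 2.
- P3: Vantage compares 4, 5 and picks Deluxe; Wexler would get 6.
- P4: Vantage compares 0, 2 and picks Deluxe; Wexler would get 8.
Maximizing over 4, 2, 6, 8, Wexler chooses P4. Subgame-perfect outcome: (Deluxe, P4) with payoffs (2, 8).
For the simultaneous game, intersect best replies.
Vantage's best replies: P1→Basic; P2→Deluxe; P3→Deluxe; P4→Deluxe.
Wexler's best replies: Basic→P1; Deluxe→P1.
The unique mutual best reply is (Basic, P1), giving (8, 4).
Vantage earns 2 sequentially versus 8 at the Nash outcome: worse off.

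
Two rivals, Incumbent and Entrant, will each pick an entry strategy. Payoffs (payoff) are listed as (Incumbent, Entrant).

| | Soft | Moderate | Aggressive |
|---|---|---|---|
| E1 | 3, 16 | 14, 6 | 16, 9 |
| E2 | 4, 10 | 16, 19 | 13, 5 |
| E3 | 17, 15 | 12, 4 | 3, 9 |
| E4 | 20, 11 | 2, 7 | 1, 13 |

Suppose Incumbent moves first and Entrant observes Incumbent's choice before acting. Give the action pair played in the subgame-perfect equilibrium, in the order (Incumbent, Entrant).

Entrant best-responds to each possible Incumbent move:
- E1: Entrant compares 16, 6, 9 and picks Soft; Incumbent would get 3.
- E2: Entrant compares 10, 19, 5 and picks Moderate; Incumbent would get 16.
- E3: Entrant compares 15, 4, 9 and picks Soft; Incumbent would get 17.
- E4: Entrant compares 11, 7, 13 and picks Aggressive; Incumbent would get 1.
Incumbent's induced payoffs are 3, 16, 17, 1, so Incumbent commits to E3. Subgame-perfect outcome: (E3, Soft) with payoffs (17, 15).

(E3, Soft)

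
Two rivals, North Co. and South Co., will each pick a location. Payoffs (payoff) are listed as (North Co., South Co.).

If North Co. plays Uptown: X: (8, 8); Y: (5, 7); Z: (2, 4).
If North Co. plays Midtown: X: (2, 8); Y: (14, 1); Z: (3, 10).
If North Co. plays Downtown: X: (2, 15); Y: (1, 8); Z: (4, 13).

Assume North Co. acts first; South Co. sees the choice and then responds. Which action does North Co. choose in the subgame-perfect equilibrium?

Uptown

South Co. best-responds to each possible North Co. move:
- Uptown → South Co. plays X (best of 8, 7, 4); North Co. gets 8.
- Midtown → South Co. plays Z (best of 8, 1, 10); North Co. gets 3.
- Downtown → South Co. plays X (best of 15, 8, 13); North Co. gets 2.
Maximizing over 8, 3, 2, North Co. chooses Uptown. Subgame-perfect outcome: (Uptown, X) with payoffs (8, 8).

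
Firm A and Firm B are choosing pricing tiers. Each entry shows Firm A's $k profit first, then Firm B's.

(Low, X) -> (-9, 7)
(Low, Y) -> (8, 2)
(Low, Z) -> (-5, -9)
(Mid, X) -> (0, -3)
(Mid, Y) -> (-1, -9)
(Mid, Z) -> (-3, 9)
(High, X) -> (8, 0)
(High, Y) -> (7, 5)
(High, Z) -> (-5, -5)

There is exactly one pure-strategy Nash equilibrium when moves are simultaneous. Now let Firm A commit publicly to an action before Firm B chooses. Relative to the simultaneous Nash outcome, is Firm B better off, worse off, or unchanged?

Firm B best-responds to each possible Firm A move:
- Low: BR = X, leader payoff -9.
- Mid: BR = Z, leader payoff -3.
- High: BR = Y, leader payoff 7.
Firm A's induced payoffs are -9, -3, 7, so Firm A commits to High. Subgame-perfect outcome: (High, Y) with payoffs (7, 5).
Now find the simultaneous Nash equilibrium.
Firm A's best replies: X→High; Y→Low; Z→Mid.
Firm B's best replies: Low→X; Mid→Z; High→Y.
The unique mutual best reply is (Mid, Z), giving (-3, 9).
Firm B earns 5 sequentially versus 9 at the Nash outcome: worse off.

worse off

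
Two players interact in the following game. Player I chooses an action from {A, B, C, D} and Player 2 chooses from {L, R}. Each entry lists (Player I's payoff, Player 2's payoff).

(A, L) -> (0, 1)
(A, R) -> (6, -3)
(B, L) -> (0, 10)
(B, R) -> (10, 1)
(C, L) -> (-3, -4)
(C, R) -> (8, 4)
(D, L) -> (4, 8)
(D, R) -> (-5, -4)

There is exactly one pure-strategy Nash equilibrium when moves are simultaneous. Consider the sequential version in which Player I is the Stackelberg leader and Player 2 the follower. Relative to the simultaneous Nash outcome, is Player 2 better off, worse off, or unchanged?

Work backward from Player 2's decision.
- A: Player 2 compares 1, -3 and picks L; Player I would get 0.
- B: Player 2 compares 10, 1 and picks L; Player I would get 0.
- C: Player 2 compares -4, 4 and picks R; Player I would get 8.
- D: Player 2 compares 8, -4 and picks L; Player I would get 4.
Player I's induced payoffs are 0, 0, 8, 4, so Player I commits to C. Subgame-perfect outcome: (C, R) with payoffs (8, 4).
Now find the simultaneous Nash equilibrium.
Player I's best replies: L→D; R→B.
Player 2's best replies: A→L; B→L; C→R; D→L.
The unique mutual best reply is (D, L), giving (4, 8).
Player 2 earns 4 sequentially versus 8 at the Nash outcome: worse off.

worse off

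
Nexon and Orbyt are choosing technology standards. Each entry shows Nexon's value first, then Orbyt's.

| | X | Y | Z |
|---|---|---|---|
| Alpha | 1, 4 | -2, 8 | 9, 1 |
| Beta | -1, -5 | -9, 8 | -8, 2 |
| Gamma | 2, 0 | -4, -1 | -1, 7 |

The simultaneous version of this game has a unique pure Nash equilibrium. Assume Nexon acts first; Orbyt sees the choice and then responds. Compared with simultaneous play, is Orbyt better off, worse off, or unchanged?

worse off

Backward induction with Nexon moving first.
- Alpha → Orbyt plays Y (best of 4, 8, 1); Nexon gets -2.
- Beta → Orbyt plays Y (best of -5, 8, 2); Nexon gets -9.
- Gamma → Orbyt plays Z (best of 0, -1, 7); Nexon gets -1.
Among -2, -9, -1, the best is -1 at Gamma. Subgame-perfect outcome: (Gamma, Z) with payoffs (-1, 7).
For the simultaneous game, intersect best replies.
Nexon's best replies: X→Gamma; Y→Alpha; Z→Alpha.
Orbyt's best replies: Alpha→Y; Beta→Y; Gamma→Z.
Only (Alpha, Y) has each player best-responding; Nash payoffs (-2, 8).
Orbyt earns 7 sequentially versus 8 at the Nash outcome: worse off.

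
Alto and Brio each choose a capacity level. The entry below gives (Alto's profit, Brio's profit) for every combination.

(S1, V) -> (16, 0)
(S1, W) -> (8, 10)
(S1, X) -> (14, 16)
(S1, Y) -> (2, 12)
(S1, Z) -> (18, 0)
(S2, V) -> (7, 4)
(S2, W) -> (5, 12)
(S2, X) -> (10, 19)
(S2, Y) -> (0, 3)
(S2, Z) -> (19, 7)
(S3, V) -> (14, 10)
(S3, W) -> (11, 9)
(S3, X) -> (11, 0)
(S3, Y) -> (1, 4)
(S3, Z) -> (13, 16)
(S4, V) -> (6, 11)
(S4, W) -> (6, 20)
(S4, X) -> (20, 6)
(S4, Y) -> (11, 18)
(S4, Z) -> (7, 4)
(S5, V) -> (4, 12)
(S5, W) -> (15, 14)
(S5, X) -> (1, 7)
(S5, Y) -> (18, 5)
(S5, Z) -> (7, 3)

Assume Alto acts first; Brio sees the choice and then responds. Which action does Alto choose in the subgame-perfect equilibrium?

Work backward from Brio's decision.
- S1: BR = X, leader payoff 14.
- S2: BR = X, leader payoff 10.
- S3: BR = Z, leader payoff 13.
- S4: BR = W, leader payoff 6.
- S5: BR = W, leader payoff 15.
Among 14, 10, 13, 6, 15, the best is 15 at S5. Subgame-perfect outcome: (S5, W) with payoffs (15, 14).

S5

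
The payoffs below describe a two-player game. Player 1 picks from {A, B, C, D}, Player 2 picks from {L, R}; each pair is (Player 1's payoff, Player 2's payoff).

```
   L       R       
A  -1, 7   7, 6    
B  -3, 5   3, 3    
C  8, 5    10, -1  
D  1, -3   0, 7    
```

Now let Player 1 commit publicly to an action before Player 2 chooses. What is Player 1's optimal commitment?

C

Player 2 best-responds to each possible Player 1 move:
- A: BR = L, leader payoff -1.
- B: BR = L, leader payoff -3.
- C: BR = L, leader payoff 8.
- D: BR = R, leader payoff 0.
Player 1's induced payoffs are -1, -3, 8, 0, so Player 1 commits to C. Subgame-perfect outcome: (C, L) with payoffs (8, 5).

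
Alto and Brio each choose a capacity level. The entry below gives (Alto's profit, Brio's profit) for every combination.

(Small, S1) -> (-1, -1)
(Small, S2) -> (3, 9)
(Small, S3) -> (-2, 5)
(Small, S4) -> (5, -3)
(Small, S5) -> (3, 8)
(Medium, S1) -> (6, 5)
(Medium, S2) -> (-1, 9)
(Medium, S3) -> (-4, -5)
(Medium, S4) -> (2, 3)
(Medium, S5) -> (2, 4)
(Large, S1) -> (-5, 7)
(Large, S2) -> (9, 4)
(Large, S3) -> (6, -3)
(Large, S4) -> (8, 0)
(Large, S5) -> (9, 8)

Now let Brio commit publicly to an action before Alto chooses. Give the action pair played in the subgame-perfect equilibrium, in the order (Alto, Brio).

(Large, S5)

Solve by backward induction (Brio leads).
- S1: Alto compares -1, 6, -5 and picks Medium; Brio would get 5.
- S2: Alto compares 3, -1, 9 and picks Large; Brio would get 4.
- S3: Alto compares -2, -4, 6 and picks Large; Brio would get -3.
- S4: Alto compares 5, 2, 8 and picks Large; Brio would get 0.
- S5: Alto compares 3, 2, 9 and picks Large; Brio would get 8.
Maximizing over 5, 4, -3, 0, 8, Brio chooses S5. Subgame-perfect outcome: (Large, S5) with payoffs (9, 8).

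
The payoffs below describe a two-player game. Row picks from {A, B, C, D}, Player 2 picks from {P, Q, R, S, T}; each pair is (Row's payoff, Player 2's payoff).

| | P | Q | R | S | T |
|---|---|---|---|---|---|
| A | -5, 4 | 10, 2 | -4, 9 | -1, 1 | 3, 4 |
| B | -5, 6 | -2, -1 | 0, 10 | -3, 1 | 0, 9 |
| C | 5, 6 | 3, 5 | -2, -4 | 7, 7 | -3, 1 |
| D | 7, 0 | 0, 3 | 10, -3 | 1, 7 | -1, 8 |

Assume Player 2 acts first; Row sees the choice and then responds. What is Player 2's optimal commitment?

Backward induction with Player 2 moving first.
- P: BR = D, leader payoff 0.
- Q: BR = A, leader payoff 2.
- R: BR = D, leader payoff -3.
- S: BR = C, leader payoff 7.
- T: BR = A, leader payoff 4.
Player 2's induced payoffs are 0, 2, -3, 7, 4, so Player 2 commits to S. Subgame-perfect outcome: (C, S) with payoffs (7, 7).

S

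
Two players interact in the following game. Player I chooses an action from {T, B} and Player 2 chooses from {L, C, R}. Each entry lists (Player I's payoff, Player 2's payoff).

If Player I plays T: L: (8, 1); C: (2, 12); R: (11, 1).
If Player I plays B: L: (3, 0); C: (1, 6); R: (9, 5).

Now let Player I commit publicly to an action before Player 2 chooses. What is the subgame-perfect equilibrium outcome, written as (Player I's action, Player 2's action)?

Work backward from Player 2's decision.
- T: Player 2 compares 1, 12, 1 and picks C; Player I would get 2.
- B: Player 2 compares 0, 6, 5 and picks C; Player I would get 1.
Player I's induced payoffs are 2, 1, so Player I commits to T. Subgame-perfect outcome: (T, C) with payoffs (2, 12).

(T, C)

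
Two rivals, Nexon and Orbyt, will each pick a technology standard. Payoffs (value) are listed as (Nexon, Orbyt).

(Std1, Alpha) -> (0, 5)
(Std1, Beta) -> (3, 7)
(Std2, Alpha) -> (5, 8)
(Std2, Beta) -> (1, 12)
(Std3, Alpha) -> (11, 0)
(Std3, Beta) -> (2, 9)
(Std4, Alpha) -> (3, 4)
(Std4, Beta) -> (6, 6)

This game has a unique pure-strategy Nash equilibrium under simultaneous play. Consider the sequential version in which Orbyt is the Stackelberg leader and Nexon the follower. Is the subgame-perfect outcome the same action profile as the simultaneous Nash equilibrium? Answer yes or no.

Nexon best-responds to each possible Orbyt move:
- Alpha → Nexon plays Std3 (best of 0, 5, 11, 3); Orbyt gets 0.
- Beta → Nexon plays Std4 (best of 3, 1, 2, 6); Orbyt gets 6.
Orbyt's induced payoffs are 0, 6, so Orbyt commits to Beta. Subgame-perfect outcome: (Std4, Beta) with payoffs (6, 6).
For the simultaneous game, intersect best replies.
Nexon's best replies: Alpha→Std3; Beta→Std4.
Orbyt's best replies: Std1→Beta; Std2→Beta; Std3→Beta; Std4→Beta.
Only (Std4, Beta) has each player best-responding; Nash payoffs (6, 6).
Sequential outcome (Std4, Beta) coincides with the Nash profile (Std4, Beta).

yes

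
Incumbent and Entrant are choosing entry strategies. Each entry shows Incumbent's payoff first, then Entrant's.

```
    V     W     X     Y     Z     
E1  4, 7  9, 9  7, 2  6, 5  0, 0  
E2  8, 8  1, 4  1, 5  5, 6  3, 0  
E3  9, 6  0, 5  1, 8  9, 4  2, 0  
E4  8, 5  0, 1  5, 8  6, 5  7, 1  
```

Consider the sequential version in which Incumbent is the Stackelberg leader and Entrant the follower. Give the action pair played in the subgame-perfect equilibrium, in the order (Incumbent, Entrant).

Work backward from Entrant's decision.
- E1: BR = W, leader payoff 9.
- E2: BR = V, leader payoff 8.
- E3: BR = X, leader payoff 1.
- E4: BR = X, leader payoff 5.
Among 9, 8, 1, 5, the best is 9 at E1. Subgame-perfect outcome: (E1, W) with payoffs (9, 9).

(E1, W)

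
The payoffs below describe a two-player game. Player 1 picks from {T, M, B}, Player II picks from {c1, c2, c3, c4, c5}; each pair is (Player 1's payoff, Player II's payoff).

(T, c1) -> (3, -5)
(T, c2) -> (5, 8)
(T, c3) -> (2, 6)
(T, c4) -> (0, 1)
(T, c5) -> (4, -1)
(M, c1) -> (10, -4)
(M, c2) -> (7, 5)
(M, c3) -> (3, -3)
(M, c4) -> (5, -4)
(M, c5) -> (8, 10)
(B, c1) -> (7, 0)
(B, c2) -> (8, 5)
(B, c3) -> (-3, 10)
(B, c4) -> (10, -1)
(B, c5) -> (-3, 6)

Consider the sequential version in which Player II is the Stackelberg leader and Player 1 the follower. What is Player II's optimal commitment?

c5

Player 1 best-responds to each possible Player II move:
- c1 → Player 1 plays M (best of 3, 10, 7); Player II gets -4.
- c2 → Player 1 plays B (best of 5, 7, 8); Player II gets 5.
- c3 → Player 1 plays M (best of 2, 3, -3); Player II gets -3.
- c4 → Player 1 plays B (best of 0, 5, 10); Player II gets -1.
- c5 → Player 1 plays M (best of 4, 8, -3); Player II gets 10.
Maximizing over -4, 5, -3, -1, 10, Player II chooses c5. Subgame-perfect outcome: (M, c5) with payoffs (8, 10).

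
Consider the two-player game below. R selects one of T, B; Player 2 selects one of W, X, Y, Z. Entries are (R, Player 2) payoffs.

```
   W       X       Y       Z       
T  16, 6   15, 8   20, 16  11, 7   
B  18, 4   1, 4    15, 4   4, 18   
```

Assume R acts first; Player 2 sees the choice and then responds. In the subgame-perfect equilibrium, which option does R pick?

Solve by backward induction (R leads).
- T → Player 2 plays Y (best of 6, 8, 16, 7); R gets 20.
- B → Player 2 plays Z (best of 4, 4, 4, 18); R gets 4.
Maximizing over 20, 4, R chooses T. Subgame-perfect outcome: (T, Y) with payoffs (20, 16).

T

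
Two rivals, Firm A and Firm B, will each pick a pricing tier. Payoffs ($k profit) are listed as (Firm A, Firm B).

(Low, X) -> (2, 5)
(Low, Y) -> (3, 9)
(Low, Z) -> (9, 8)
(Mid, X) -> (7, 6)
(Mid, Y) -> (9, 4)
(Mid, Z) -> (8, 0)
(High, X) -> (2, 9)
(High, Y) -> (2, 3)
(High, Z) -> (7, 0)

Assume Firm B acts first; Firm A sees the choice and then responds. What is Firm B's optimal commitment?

Firm A best-responds to each possible Firm B move:
- X: Firm A compares 2, 7, 2 and picks Mid; Firm B would get 6.
- Y: Firm A compares 3, 9, 2 and picks Mid; Firm B would get 4.
- Z: Firm A compares 9, 8, 7 and picks Low; Firm B would get 8.
Among 6, 4, 8, the best is 8 at Z. Subgame-perfect outcome: (Low, Z) with payoffs (9, 8).

Z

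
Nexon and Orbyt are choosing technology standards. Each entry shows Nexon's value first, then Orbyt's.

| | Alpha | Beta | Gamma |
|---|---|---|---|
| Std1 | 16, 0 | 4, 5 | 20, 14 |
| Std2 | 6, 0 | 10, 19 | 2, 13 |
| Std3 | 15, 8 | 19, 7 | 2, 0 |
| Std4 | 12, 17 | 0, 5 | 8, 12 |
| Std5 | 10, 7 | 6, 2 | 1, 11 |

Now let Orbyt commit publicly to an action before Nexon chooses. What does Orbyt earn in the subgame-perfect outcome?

Work backward from Nexon's decision.
- Alpha: Nexon compares 16, 6, 15, 12, 10 and picks Std1; Orbyt would get 0.
- Beta: Nexon compares 4, 10, 19, 0, 6 and picks Std3; Orbyt would get 7.
- Gamma: Nexon compares 20, 2, 2, 8, 1 and picks Std1; Orbyt would get 14.
Maximizing over 0, 7, 14, Orbyt chooses Gamma. Subgame-perfect outcome: (Std1, Gamma) with payoffs (20, 14).

14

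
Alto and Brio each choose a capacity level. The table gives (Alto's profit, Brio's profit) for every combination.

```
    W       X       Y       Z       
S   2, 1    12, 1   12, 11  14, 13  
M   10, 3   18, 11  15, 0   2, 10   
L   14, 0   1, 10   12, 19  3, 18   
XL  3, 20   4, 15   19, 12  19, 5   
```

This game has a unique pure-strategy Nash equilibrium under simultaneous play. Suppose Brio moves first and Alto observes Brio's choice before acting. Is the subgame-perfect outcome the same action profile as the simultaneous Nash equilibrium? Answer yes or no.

no

Work backward from Alto's decision.
- W: Alto compares 2, 10, 14, 3 and picks L; Brio would get 0.
- X: Alto compares 12, 18, 1, 4 and picks M; Brio would get 11.
- Y: Alto compares 12, 15, 12, 19 and picks XL; Brio would get 12.
- Z: Alto compares 14, 2, 3, 19 and picks XL; Brio would get 5.
Brio's induced payoffs are 0, 11, 12, 5, so Brio commits to Y. Subgame-perfect outcome: (XL, Y) with payoffs (19, 12).
Under simultaneous play:
Alto's best replies: W→L; X→M; Y→XL; Z→XL.
Brio's best replies: S→Z; M→X; L→Y; XL→W.
Only (M, X) has each player best-responding; Nash payoffs (18, 11).
Sequential outcome (XL, Y) differs from the Nash profile (M, X).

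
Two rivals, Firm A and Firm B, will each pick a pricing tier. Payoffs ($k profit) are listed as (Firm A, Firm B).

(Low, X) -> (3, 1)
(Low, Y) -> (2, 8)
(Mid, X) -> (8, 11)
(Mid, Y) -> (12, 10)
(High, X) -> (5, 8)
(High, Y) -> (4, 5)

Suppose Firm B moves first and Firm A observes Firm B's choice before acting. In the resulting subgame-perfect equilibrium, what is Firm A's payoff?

8

Solve by backward induction (Firm B leads).
- X: BR = Mid, leader payoff 11.
- Y: BR = Mid, leader payoff 10.
Firm B's induced payoffs are 11, 10, so Firm B commits to X. Subgame-perfect outcome: (Mid, X) with payoffs (8, 11).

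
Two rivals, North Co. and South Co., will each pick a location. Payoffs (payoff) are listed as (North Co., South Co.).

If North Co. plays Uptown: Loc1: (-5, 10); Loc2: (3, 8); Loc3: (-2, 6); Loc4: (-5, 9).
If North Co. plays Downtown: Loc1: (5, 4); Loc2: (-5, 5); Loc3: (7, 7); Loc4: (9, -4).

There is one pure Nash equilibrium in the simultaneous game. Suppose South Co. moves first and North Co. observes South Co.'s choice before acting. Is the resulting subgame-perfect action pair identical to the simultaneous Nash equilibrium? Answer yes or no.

Solve by backward induction (South Co. leads).
- Loc1: BR = Downtown, leader payoff 4.
- Loc2: BR = Uptown, leader payoff 8.
- Loc3: BR = Downtown, leader payoff 7.
- Loc4: BR = Downtown, leader payoff -4.
Among 4, 8, 7, -4, the best is 8 at Loc2. Subgame-perfect outcome: (Uptown, Loc2) with payoffs (3, 8).
For the simultaneous game, intersect best replies.
North Co.'s best replies: Loc1→Downtown; Loc2→Uptown; Loc3→Downtown; Loc4→Downtown.
South Co.'s best replies: Uptown→Loc1; Downtown→Loc3.
Only (Downtown, Loc3) has each player best-responding; Nash payoffs (7, 7).
Sequential outcome (Uptown, Loc2) differs from the Nash profile (Downtown, Loc3).

no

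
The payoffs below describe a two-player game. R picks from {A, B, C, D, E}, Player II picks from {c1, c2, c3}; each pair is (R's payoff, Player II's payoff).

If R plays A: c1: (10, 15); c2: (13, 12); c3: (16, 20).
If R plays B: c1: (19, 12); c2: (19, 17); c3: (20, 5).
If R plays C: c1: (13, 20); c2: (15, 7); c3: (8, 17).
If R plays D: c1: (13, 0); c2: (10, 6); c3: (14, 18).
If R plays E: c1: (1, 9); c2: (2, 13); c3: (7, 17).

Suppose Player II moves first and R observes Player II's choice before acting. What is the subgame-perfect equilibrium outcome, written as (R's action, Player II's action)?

R best-responds to each possible Player II move:
- c1 → R plays B (best of 10, 19, 13, 13, 1); Player II gets 12.
- c2 → R plays B (best of 13, 19, 15, 10, 2); Player II gets 17.
- c3 → R plays B (best of 16, 20, 8, 14, 7); Player II gets 5.
Among 12, 17, 5, the best is 17 at c2. Subgame-perfect outcome: (B, c2) with payoffs (19, 17).

(B, c2)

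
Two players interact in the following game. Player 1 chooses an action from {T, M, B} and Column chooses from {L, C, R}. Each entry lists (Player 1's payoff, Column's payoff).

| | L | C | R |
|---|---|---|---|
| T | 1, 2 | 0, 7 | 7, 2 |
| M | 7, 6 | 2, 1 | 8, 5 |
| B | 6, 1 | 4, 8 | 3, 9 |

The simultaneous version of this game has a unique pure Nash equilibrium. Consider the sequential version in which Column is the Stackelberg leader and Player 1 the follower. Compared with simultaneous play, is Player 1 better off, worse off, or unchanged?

Backward induction with Column moving first.
- L: BR = M, leader payoff 6.
- C: BR = B, leader payoff 8.
- R: BR = M, leader payoff 5.
Column's induced payoffs are 6, 8, 5, so Column commits to C. Subgame-perfect outcome: (B, C) with payoffs (4, 8).
Under simultaneous play:
Player 1's best replies: L→M; C→B; R→M.
Column's best replies: T→C; M→L; B→R.
The unique mutual best reply is (M, L), giving (7, 6).
Player 1 earns 4 sequentially versus 7 at the Nash outcome: worse off.

worse off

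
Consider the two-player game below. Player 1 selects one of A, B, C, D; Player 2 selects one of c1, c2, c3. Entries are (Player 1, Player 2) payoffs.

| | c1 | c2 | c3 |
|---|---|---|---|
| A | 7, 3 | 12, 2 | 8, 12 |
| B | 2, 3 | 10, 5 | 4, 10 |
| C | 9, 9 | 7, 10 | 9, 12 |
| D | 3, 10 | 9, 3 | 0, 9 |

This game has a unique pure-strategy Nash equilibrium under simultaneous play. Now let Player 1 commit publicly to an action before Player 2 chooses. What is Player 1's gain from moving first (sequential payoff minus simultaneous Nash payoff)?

Work backward from Player 2's decision.
- A: BR = c3, leader payoff 8.
- B: BR = c3, leader payoff 4.
- C: BR = c3, leader payoff 9.
- D: BR = c1, leader payoff 3.
Among 8, 4, 9, 3, the best is 9 at C. Subgame-perfect outcome: (C, c3) with payoffs (9, 12).
For the simultaneous game, intersect best replies.
Player 1's best replies: c1→C; c2→A; c3→C.
Player 2's best replies: A→c3; B→c3; C→c3; D→c1.
Only (C, c3) has each player best-responding; Nash payoffs (9, 12).
Player 1's commitment gain: 9 − 9 = 0.

0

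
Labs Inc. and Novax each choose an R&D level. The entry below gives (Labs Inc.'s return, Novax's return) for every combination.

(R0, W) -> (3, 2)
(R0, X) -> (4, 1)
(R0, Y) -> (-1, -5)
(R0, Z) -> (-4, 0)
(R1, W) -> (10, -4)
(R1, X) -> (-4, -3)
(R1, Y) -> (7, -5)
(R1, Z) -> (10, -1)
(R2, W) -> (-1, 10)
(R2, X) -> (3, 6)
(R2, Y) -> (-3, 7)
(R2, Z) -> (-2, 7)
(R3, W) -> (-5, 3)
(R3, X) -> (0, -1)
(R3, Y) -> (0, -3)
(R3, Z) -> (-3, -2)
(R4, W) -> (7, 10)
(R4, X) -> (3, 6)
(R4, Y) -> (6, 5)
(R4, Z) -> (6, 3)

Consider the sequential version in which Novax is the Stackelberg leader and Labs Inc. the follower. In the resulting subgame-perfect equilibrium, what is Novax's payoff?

1

Backward induction with Novax moving first.
- W → Labs Inc. plays R1 (best of 3, 10, -1, -5, 7); Novax gets -4.
- X → Labs Inc. plays R0 (best of 4, -4, 3, 0, 3); Novax gets 1.
- Y → Labs Inc. plays R1 (best of -1, 7, -3, 0, 6); Novax gets -5.
- Z → Labs Inc. plays R1 (best of -4, 10, -2, -3, 6); Novax gets -1.
Among -4, 1, -5, -1, the best is 1 at X. Subgame-perfect outcome: (R0, X) with payoffs (4, 1).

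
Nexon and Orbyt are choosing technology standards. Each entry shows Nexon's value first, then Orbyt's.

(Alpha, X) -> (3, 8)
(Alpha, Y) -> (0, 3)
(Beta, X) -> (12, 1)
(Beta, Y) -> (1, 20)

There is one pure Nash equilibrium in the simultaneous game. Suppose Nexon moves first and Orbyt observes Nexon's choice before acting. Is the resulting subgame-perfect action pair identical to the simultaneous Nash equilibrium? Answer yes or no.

no

Orbyt best-responds to each possible Nexon move:
- Alpha: Orbyt compares 8, 3 and picks X; Nexon would get 3.
- Beta: Orbyt compares 1, 20 and picks Y; Nexon would get 1.
Nexon's induced payoffs are 3, 1, so Nexon commits to Alpha. Subgame-perfect outcome: (Alpha, X) with payoffs (3, 8).
Under simultaneous play:
Nexon's best replies: X→Beta; Y→Beta.
Orbyt's best replies: Alpha→X; Beta→Y.
The unique mutual best reply is (Beta, Y), giving (1, 20).
Sequential outcome (Alpha, X) differs from the Nash profile (Beta, Y).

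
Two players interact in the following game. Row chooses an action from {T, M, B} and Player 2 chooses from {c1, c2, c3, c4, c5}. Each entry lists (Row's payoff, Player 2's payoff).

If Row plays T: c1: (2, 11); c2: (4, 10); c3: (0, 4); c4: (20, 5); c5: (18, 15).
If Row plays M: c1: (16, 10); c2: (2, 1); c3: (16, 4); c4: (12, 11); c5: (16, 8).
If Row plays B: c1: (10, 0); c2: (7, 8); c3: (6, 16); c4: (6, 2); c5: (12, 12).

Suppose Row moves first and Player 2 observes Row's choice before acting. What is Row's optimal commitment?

Work backward from Player 2's decision.
- T → Player 2 plays c5 (best of 11, 10, 4, 5, 15); Row gets 18.
- M → Player 2 plays c4 (best of 10, 1, 4, 11, 8); Row gets 12.
- B → Player 2 plays c3 (best of 0, 8, 16, 2, 12); Row gets 6.
Row's induced payoffs are 18, 12, 6, so Row commits to T. Subgame-perfect outcome: (T, c5) with payoffs (18, 15).

T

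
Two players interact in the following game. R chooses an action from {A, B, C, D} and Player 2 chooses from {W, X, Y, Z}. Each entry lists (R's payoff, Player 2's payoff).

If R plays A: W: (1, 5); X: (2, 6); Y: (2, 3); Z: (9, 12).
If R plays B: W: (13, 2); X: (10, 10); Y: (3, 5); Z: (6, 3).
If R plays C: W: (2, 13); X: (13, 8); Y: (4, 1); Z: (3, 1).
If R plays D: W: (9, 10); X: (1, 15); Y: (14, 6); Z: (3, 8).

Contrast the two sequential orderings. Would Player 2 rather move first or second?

If R leads: Player 2's best replies are A→Z, B→X, C→W, D→X; R's induced payoffs 9, 10, 2, 1; outcome (B, X), payoffs (10, 10).
If Player 2 leads: R's best replies are W→B, X→C, Y→D, Z→A; Player 2's induced payoffs 2, 8, 6, 12; outcome (A, Z), payoffs (9, 12).
Player 2 gets 12 moving first and 10 moving second, so Player 2 prefers to move first.

first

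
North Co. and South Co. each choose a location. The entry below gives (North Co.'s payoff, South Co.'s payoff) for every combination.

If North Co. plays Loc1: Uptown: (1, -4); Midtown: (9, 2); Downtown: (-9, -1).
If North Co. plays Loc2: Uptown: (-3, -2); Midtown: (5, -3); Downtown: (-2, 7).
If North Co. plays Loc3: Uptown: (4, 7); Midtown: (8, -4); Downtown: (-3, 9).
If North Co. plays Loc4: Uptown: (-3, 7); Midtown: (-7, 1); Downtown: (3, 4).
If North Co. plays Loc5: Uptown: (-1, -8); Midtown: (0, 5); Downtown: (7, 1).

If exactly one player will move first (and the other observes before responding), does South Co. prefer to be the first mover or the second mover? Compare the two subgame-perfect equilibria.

first

If North Co. leads: South Co.'s best replies are Loc1→Midtown, Loc2→Downtown, Loc3→Downtown, Loc4→Uptown, Loc5→Midtown; North Co.'s induced payoffs 9, -2, -3, -3, 0; outcome (Loc1, Midtown), payoffs (9, 2).
If South Co. leads: North Co.'s best replies are Uptown→Loc3, Midtown→Loc1, Downtown→Loc5; South Co.'s induced payoffs 7, 2, 1; outcome (Loc3, Uptown), payoffs (4, 7).
South Co. gets 7 moving first and 2 moving second, so South Co. prefers to move first.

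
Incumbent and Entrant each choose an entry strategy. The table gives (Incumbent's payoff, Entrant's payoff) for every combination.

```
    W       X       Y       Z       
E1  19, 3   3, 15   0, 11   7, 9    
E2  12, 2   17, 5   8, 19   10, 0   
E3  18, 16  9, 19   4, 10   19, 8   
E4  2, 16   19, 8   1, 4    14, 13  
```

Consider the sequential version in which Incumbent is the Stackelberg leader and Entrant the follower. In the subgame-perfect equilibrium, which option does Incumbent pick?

Backward induction with Incumbent moving first.
- E1 → Entrant plays X (best of 3, 15, 11, 9); Incumbent gets 3.
- E2 → Entrant plays Y (best of 2, 5, 19, 0); Incumbent gets 8.
- E3 → Entrant plays X (best of 16, 19, 10, 8); Incumbent gets 9.
- E4 → Entrant plays W (best of 16, 8, 4, 13); Incumbent gets 2.
Among 3, 8, 9, 2, the best is 9 at E3. Subgame-perfect outcome: (E3, X) with payoffs (9, 19).

E3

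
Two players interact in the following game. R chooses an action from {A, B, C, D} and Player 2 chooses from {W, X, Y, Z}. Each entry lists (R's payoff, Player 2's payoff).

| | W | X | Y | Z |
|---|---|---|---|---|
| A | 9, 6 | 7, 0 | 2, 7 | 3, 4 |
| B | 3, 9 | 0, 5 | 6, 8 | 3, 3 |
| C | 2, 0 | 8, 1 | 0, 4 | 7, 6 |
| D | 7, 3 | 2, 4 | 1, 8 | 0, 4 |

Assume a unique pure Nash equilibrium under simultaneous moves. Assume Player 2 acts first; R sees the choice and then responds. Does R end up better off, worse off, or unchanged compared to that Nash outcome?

Work backward from R's decision.
- W: BR = A, leader payoff 6.
- X: BR = C, leader payoff 1.
- Y: BR = B, leader payoff 8.
- Z: BR = C, leader payoff 6.
Among 6, 1, 8, 6, the best is 8 at Y. Subgame-perfect outcome: (B, Y) with payoffs (6, 8).
Now find the simultaneous Nash equilibrium.
R's best replies: W→A; X→C; Y→B; Z→C.
Player 2's best replies: A→Y; B→W; C→Z; D→Y.
Only (C, Z) has each player best-responding; Nash payoffs (7, 6).
R earns 6 sequentially versus 7 at the Nash outcome: worse off.

worse off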